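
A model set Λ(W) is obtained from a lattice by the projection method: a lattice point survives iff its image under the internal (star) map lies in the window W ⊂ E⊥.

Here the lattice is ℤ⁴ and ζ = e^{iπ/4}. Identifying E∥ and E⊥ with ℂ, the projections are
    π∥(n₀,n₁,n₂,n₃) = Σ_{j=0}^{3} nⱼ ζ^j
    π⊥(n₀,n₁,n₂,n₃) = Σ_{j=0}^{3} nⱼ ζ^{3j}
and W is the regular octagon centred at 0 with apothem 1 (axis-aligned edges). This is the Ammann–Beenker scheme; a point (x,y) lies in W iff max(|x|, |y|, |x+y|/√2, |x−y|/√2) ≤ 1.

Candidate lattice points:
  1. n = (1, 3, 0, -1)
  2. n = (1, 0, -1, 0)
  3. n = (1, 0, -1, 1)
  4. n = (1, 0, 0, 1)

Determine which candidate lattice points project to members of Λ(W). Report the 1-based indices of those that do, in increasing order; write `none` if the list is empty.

none

Internal map: ζ^{3j} for j=0..3 gives (1,0), (−√2/2,√2/2), (0,−1), (√2/2,√2/2).
#1 (1, 3, 0, -1): internal (-1.82843, 1.41421); octagon support 2.29289 vs apothem 1 → ∉ W
#2 (1, 0, -1, 0): internal (1.00000, 1.00000); octagon support 1.41421 vs apothem 1 → ∉ W
#3 (1, 0, -1, 1): internal (1.70711, 1.70711); octagon support 2.41421 vs apothem 1 → ∉ W
#4 (1, 0, 0, 1): internal (1.70711, 0.70711); octagon support 1.70711 vs apothem 1 → ∉ W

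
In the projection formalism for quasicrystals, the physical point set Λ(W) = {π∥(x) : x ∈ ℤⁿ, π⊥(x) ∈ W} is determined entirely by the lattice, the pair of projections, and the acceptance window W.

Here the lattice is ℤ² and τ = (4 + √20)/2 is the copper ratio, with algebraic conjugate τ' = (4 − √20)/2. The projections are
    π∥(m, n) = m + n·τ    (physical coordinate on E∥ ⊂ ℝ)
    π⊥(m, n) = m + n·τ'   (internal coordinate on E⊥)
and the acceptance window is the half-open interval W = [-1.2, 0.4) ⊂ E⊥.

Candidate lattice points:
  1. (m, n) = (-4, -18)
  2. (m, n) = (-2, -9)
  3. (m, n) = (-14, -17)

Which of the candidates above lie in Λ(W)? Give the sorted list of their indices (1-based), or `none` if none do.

Numerically τ ≈ 4.2361 and τ' = −1/τ ≈ -0.2361.
[1] lift (-4,-18): star map gives 0.2492; window check -1.2 ≤ 0.2492 < 0.4 is true → IN Λ
[2] lift (-2,-9): star map gives 0.1246; window check -1.2 ≤ 0.1246 < 0.4 is true → IN Λ
[3] lift (-14,-17): star map gives -9.9868; window check -1.2 ≤ -9.9868 < 0.4 is false → out

1, 2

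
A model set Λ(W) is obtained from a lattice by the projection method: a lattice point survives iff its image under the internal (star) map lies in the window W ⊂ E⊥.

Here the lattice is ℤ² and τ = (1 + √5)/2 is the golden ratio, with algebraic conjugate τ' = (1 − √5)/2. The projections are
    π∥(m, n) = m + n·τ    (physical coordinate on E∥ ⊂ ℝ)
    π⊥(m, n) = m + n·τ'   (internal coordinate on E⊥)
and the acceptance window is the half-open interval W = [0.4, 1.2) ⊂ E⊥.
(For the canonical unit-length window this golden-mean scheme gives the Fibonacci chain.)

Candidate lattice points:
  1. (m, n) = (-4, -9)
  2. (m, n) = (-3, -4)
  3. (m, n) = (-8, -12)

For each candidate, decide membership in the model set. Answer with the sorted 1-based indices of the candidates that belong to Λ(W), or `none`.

none

τ' = (1−√5)/2 ≈ -0.61803.
#1 (-4,-9): internal coord -4 + (-9)·τ' = +1.56231; +1.56231 ∉ [0.4, 1.2) → out
#2 (-3,-4): internal coord -3 + (-4)·τ' = -0.52786; -0.52786 ∉ [0.4, 1.2) → out
#3 (-8,-12): internal coord -8 + (-12)·τ' = -0.58359; -0.58359 ∉ [0.4, 1.2) → out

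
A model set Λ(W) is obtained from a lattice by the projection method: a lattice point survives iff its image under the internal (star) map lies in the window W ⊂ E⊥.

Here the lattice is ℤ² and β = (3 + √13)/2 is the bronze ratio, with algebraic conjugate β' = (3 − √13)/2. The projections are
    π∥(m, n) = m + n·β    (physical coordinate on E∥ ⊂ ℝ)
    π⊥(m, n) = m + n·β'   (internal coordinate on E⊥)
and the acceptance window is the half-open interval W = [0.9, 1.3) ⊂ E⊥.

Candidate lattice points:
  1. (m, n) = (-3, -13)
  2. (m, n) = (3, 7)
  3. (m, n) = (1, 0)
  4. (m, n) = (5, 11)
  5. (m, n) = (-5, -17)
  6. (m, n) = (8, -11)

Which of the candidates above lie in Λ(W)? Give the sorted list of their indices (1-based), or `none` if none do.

1, 3

β' = (3−√13)/2 ≈ -0.30278.
[1] lift (-3,-13): star map gives 0.93608; window check 0.9 ≤ 0.93608 < 1.3 is true → IN Λ
[2] lift (3,7): star map gives 0.88057; window check 0.9 ≤ 0.88057 < 1.3 is false → out
[3] lift (1,0): star map gives 1.00000; window check 0.9 ≤ 1.00000 < 1.3 is true → IN Λ
[4] lift (5,11): star map gives 1.66947; window check 0.9 ≤ 1.66947 < 1.3 is false → out
[5] lift (-5,-17): star map gives 0.14719; window check 0.9 ≤ 0.14719 < 1.3 is false → out
[6] lift (8,-11): star map gives 11.33053; window check 0.9 ≤ 11.33053 < 1.3 is false → out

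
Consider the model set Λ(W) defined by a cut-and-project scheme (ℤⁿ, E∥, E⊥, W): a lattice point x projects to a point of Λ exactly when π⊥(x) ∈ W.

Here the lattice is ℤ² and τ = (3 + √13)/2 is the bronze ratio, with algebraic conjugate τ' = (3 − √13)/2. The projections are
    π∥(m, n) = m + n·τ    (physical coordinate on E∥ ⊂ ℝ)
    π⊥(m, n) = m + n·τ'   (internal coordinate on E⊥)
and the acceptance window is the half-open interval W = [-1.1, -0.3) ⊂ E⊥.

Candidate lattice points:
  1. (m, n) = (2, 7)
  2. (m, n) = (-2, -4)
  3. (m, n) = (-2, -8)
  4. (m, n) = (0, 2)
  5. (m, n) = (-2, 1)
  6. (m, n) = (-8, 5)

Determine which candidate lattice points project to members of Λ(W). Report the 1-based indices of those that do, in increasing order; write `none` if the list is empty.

2, 4

Compute τ' = (3−√13)/2 = -0.30278, so π⊥(m,n) = m -0.30278·n.
candidate 1: (m,n)=(2,7) → π∥ = 2+7·τ ≈ 25.11943, π⊥ = 2+7·τ' ≈ -0.11943 ∉ [-1.1, -0.3) ⇒ out
candidate 2: (m,n)=(-2,-4) → π∥ = -2-4·τ ≈ -15.21110, π⊥ = -2-4·τ' ≈ -0.78890 ∈ [-1.1, -0.3) ⇒ IN Λ
candidate 3: (m,n)=(-2,-8) → π∥ = -2-8·τ ≈ -28.42221, π⊥ = -2-8·τ' ≈ 0.42221 ∉ [-1.1, -0.3) ⇒ out
candidate 4: (m,n)=(0,2) → π∥ = 0+2·τ ≈ 6.60555, π⊥ = 0+2·τ' ≈ -0.60555 ∈ [-1.1, -0.3) ⇒ IN Λ
candidate 5: (m,n)=(-2,1) → π∥ = -2+1·τ ≈ 1.30278, π⊥ = -2+1·τ' ≈ -2.30278 ∉ [-1.1, -0.3) ⇒ out
candidate 6: (m,n)=(-8,5) → π∥ = -8+5·τ ≈ 8.51388, π⊥ = -8+5·τ' ≈ -9.51388 ∉ [-1.1, -0.3) ⇒ out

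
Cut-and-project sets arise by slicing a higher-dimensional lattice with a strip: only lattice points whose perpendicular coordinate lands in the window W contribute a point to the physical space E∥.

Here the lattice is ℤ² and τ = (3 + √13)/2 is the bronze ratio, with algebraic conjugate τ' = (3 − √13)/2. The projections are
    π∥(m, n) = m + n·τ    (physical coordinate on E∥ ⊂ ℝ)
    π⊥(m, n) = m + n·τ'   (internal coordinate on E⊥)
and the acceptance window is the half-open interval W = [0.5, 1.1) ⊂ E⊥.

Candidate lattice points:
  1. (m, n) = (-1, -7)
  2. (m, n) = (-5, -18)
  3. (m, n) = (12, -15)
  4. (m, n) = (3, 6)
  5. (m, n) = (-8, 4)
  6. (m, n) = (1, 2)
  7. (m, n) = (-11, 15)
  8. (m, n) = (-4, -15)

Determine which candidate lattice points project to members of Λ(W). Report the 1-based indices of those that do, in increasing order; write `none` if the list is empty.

τ' = (3−√13)/2 ≈ -0.302776.
#1 (-1,-7): internal coord -1 + (-7)·τ' = +1.119429; +1.119429 ∉ [0.5, 1.1) → out
#2 (-5,-18): internal coord -5 + (-18)·τ' = +0.449961; +0.449961 ∉ [0.5, 1.1) → out
#3 (12,-15): internal coord 12 + (-15)·τ' = +16.541635; +16.541635 ∉ [0.5, 1.1) → out
#4 (3,6): internal coord 3 + (6)·τ' = +1.183346; +1.183346 ∉ [0.5, 1.1) → out
#5 (-8,4): internal coord -8 + (4)·τ' = -9.211103; -9.211103 ∉ [0.5, 1.1) → out
#6 (1,2): internal coord 1 + (2)·τ' = +0.394449; +0.394449 ∉ [0.5, 1.1) → out
#7 (-11,15): internal coord -11 + (15)·τ' = -15.541635; -15.541635 ∉ [0.5, 1.1) → out
#8 (-4,-15): internal coord -4 + (-15)·τ' = +0.541635; +0.541635 ∈ [0.5, 1.1) → IN Λ

8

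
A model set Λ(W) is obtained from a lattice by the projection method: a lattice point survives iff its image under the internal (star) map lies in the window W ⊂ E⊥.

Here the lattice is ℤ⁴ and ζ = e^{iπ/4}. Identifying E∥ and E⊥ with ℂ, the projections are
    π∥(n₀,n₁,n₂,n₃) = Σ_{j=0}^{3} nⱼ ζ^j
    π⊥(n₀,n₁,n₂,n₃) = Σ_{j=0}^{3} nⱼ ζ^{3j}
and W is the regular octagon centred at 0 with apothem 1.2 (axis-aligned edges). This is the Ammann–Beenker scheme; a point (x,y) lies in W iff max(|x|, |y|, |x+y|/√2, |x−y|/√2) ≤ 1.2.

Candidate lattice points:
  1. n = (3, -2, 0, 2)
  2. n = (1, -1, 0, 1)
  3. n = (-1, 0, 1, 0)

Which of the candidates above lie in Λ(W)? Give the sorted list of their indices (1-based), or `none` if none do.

none

With ζ = e^{iπ/4} the internal vectors are ζ^0,ζ^3,ζ^6,ζ^9.
candidate 1: n = (3, -2, 0, 2) → π⊥ ≈ (+5.82843, +0.00000); max(|x|,|y|,|x±y|/√2) = 5.82843 > 1.2 ⇒ ∉ W
candidate 2: n = (1, -1, 0, 1) → π⊥ ≈ (+2.41421, +0.00000); max(|x|,|y|,|x±y|/√2) = 2.41421 > 1.2 ⇒ ∉ W
candidate 3: n = (-1, 0, 1, 0) → π⊥ ≈ (-1.00000, -1.00000); max(|x|,|y|,|x±y|/√2) = 1.41421 > 1.2 ⇒ ∉ W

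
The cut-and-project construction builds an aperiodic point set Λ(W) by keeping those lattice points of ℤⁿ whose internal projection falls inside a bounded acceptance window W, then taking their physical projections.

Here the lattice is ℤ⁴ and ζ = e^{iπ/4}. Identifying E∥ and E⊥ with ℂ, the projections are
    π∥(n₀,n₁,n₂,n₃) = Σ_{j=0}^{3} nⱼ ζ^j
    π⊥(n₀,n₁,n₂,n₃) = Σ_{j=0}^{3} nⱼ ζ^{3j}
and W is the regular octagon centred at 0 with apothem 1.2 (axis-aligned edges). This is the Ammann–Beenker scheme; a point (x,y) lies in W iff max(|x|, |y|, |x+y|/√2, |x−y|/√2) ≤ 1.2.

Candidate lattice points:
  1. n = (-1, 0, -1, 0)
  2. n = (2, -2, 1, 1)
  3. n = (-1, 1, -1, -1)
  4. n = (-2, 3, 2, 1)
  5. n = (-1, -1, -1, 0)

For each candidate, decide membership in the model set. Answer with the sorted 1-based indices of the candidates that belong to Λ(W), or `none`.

With ζ = e^{iπ/4} the internal vectors are ζ^0,ζ^3,ζ^6,ζ^9.
#1 (-1, 0, -1, 0): internal (-1.000000, 1.000000); octagon support 1.414214 vs apothem 1.2 → ∉ W
#2 (2, -2, 1, 1): internal (4.121320, -1.707107); octagon support 4.121320 vs apothem 1.2 → ∉ W
#3 (-1, 1, -1, -1): internal (-2.414214, 1.000000); octagon support 2.414214 vs apothem 1.2 → ∉ W
#4 (-2, 3, 2, 1): internal (-3.414214, 0.828427); octagon support 3.414214 vs apothem 1.2 → ∉ W
#5 (-1, -1, -1, 0): internal (-0.292893, 0.292893); octagon support 0.414214 vs apothem 1.2 → ∈ W

5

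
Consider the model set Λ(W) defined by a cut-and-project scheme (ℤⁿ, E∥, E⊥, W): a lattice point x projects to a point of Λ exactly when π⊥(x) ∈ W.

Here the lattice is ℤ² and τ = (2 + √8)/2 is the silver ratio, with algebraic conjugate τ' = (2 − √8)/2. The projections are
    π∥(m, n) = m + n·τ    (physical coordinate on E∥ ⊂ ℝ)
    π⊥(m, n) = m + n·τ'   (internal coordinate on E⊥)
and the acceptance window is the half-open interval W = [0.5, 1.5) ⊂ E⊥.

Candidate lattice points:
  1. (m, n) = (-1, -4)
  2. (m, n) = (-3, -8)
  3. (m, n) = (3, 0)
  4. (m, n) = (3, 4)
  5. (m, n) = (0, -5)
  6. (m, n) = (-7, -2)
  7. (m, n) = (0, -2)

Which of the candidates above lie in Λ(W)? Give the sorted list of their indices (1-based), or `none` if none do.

Numerically τ ≈ 2.41421 and τ' = −1/τ ≈ -0.41421.
candidate 1: (m,n)=(-1,-4) → π∥ = -1-4·τ ≈ -10.65685, π⊥ = -1-4·τ' ≈ 0.65685 ∈ [0.5, 1.5) ⇒ IN Λ
candidate 2: (m,n)=(-3,-8) → π∥ = -3-8·τ ≈ -22.31371, π⊥ = -3-8·τ' ≈ 0.31371 ∉ [0.5, 1.5) ⇒ out
candidate 3: (m,n)=(3,0) → π∥ = 3+0·τ ≈ 3.00000, π⊥ = 3+0·τ' ≈ 3.00000 ∉ [0.5, 1.5) ⇒ out
candidate 4: (m,n)=(3,4) → π∥ = 3+4·τ ≈ 12.65685, π⊥ = 3+4·τ' ≈ 1.34315 ∈ [0.5, 1.5) ⇒ IN Λ
candidate 5: (m,n)=(0,-5) → π∥ = 0-5·τ ≈ -12.07107, π⊥ = 0-5·τ' ≈ 2.07107 ∉ [0.5, 1.5) ⇒ out
candidate 6: (m,n)=(-7,-2) → π∥ = -7-2·τ ≈ -11.82843, π⊥ = -7-2·τ' ≈ -6.17157 ∉ [0.5, 1.5) ⇒ out
candidate 7: (m,n)=(0,-2) → π∥ = 0-2·τ ≈ -4.82843, π⊥ = 0-2·τ' ≈ 0.82843 ∈ [0.5, 1.5) ⇒ IN Λ

1, 4, 7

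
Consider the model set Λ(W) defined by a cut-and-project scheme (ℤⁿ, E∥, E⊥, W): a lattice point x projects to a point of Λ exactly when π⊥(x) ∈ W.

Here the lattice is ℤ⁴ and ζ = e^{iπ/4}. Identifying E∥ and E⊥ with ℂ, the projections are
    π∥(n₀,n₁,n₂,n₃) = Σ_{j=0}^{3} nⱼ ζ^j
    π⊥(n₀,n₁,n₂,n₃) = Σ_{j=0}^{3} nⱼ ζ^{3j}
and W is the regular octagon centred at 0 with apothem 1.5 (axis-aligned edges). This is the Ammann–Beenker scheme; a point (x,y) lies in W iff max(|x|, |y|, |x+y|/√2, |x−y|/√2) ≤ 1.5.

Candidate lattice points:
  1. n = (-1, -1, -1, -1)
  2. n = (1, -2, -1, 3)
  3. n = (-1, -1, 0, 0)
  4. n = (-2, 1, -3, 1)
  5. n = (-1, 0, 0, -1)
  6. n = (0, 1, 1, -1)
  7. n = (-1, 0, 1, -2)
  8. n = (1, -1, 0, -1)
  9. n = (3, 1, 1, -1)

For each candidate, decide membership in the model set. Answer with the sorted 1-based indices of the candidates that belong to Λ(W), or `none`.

1, 3

With ζ = e^{iπ/4} the internal vectors are ζ^0,ζ^3,ζ^6,ζ^9.
#1 (-1, -1, -1, -1): internal (-1.000000, -0.414214); octagon support 1.000000 vs apothem 1.5 → ∈ W
#2 (1, -2, -1, 3): internal (4.535534, 1.707107); octagon support 4.535534 vs apothem 1.5 → ∉ W
#3 (-1, -1, 0, 0): internal (-0.292893, -0.707107); octagon support 0.707107 vs apothem 1.5 → ∈ W
#4 (-2, 1, -3, 1): internal (-2.000000, 4.414214); octagon support 4.535534 vs apothem 1.5 → ∉ W
#5 (-1, 0, 0, -1): internal (-1.707107, -0.707107); octagon support 1.707107 vs apothem 1.5 → ∉ W
#6 (0, 1, 1, -1): internal (-1.414214, -1.000000); octagon support 1.707107 vs apothem 1.5 → ∉ W
#7 (-1, 0, 1, -2): internal (-2.414214, -2.414214); octagon support 3.414214 vs apothem 1.5 → ∉ W
#8 (1, -1, 0, -1): internal (1.000000, -1.414214); octagon support 1.707107 vs apothem 1.5 → ∉ W
#9 (3, 1, 1, -1): internal (1.585786, -1.000000); octagon support 1.828427 vs apothem 1.5 → ∉ W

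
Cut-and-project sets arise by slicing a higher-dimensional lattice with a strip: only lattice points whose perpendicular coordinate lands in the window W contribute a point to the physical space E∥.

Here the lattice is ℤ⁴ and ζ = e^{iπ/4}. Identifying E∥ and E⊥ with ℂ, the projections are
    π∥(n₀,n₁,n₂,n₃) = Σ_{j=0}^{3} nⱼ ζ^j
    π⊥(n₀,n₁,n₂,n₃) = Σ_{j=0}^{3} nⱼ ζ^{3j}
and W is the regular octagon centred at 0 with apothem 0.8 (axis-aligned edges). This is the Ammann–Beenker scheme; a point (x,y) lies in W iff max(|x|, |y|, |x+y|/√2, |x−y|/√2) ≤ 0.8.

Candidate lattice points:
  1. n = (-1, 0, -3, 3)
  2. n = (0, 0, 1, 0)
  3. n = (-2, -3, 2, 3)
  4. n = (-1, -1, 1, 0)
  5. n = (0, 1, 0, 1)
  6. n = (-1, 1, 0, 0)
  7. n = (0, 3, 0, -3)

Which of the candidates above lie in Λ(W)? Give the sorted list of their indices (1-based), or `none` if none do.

none

With ζ = e^{iπ/4} the internal vectors are ζ^0,ζ^3,ζ^6,ζ^9.
#1 (-1, 0, -3, 3): internal (1.1213, 5.1213); octagon support 5.1213 vs apothem 0.8 → ∉ W
#2 (0, 0, 1, 0): internal (0.0000, -1.0000); octagon support 1.0000 vs apothem 0.8 → ∉ W
#3 (-2, -3, 2, 3): internal (2.2426, -2.0000); octagon support 3.0000 vs apothem 0.8 → ∉ W
#4 (-1, -1, 1, 0): internal (-0.2929, -1.7071); octagon support 1.7071 vs apothem 0.8 → ∉ W
#5 (0, 1, 0, 1): internal (0.0000, 1.4142); octagon support 1.4142 vs apothem 0.8 → ∉ W
#6 (-1, 1, 0, 0): internal (-1.7071, 0.7071); octagon support 1.7071 vs apothem 0.8 → ∉ W
#7 (0, 3, 0, -3): internal (-4.2426, 0.0000); octagon support 4.2426 vs apothem 0.8 → ∉ W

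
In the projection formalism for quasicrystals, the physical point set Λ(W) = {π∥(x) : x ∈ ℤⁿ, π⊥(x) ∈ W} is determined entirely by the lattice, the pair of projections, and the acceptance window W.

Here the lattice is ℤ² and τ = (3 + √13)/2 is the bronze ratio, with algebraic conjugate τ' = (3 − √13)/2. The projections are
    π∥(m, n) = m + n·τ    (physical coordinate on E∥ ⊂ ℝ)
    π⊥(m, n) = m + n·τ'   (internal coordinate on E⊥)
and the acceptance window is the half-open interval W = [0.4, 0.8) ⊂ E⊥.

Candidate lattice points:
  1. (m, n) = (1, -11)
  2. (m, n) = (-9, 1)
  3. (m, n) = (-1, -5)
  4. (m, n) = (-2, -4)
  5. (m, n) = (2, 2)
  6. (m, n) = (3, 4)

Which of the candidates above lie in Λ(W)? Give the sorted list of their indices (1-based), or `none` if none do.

3

Compute τ' = (3−√13)/2 = -0.3028, so π⊥(m,n) = m -0.3028·n.
[1] lift (1,-11): star map gives 4.3305; window check 0.4 ≤ 4.3305 < 0.8 is false → out
[2] lift (-9,1): star map gives -9.3028; window check 0.4 ≤ -9.3028 < 0.8 is false → out
[3] lift (-1,-5): star map gives 0.5139; window check 0.4 ≤ 0.5139 < 0.8 is true → IN Λ
[4] lift (-2,-4): star map gives -0.7889; window check 0.4 ≤ -0.7889 < 0.8 is false → out
[5] lift (2,2): star map gives 1.3944; window check 0.4 ≤ 1.3944 < 0.8 is false → out
[6] lift (3,4): star map gives 1.7889; window check 0.4 ≤ 1.7889 < 0.8 is false → out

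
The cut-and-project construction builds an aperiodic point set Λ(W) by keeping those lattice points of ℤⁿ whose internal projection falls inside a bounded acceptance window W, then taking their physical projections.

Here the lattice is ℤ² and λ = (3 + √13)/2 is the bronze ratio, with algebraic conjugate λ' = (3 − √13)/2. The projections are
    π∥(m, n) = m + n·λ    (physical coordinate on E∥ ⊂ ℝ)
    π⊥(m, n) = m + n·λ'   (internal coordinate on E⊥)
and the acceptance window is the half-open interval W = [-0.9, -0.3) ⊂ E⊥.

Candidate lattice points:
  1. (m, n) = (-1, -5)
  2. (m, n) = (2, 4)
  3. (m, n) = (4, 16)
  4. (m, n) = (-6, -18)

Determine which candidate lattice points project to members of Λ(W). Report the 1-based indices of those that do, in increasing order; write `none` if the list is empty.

λ' = (3−√13)/2 ≈ -0.302776.
candidate 1: (m,n)=(-1,-5) → π∥ = -1-5·λ ≈ -17.513878, π⊥ = -1-5·λ' ≈ 0.513878 ∉ [-0.9, -0.3) ⇒ out
candidate 2: (m,n)=(2,4) → π∥ = 2+4·λ ≈ 15.211103, π⊥ = 2+4·λ' ≈ 0.788897 ∉ [-0.9, -0.3) ⇒ out
candidate 3: (m,n)=(4,16) → π∥ = 4+16·λ ≈ 56.844410, π⊥ = 4+16·λ' ≈ -0.844410 ∈ [-0.9, -0.3) ⇒ IN Λ
candidate 4: (m,n)=(-6,-18) → π∥ = -6-18·λ ≈ -65.449961, π⊥ = -6-18·λ' ≈ -0.550039 ∈ [-0.9, -0.3) ⇒ IN Λ

3, 4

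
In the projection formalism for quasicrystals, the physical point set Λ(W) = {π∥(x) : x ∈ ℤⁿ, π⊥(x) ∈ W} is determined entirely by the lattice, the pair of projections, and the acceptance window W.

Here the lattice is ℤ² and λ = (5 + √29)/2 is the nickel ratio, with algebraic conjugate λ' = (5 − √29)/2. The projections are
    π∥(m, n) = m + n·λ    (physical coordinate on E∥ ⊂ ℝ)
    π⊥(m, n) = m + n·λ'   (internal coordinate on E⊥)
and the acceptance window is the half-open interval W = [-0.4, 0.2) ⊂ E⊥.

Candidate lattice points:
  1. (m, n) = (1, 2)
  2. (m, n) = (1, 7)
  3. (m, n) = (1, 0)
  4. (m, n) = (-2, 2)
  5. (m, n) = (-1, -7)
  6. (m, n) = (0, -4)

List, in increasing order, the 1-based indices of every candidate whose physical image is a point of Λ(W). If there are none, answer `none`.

λ' = (5−√29)/2 ≈ -0.19258.
[1] lift (1,2): star map gives 0.61484; window check -0.4 ≤ 0.61484 < 0.2 is false → out
[2] lift (1,7): star map gives -0.34808; window check -0.4 ≤ -0.34808 < 0.2 is true → IN Λ
[3] lift (1,0): star map gives 1.00000; window check -0.4 ≤ 1.00000 < 0.2 is false → out
[4] lift (-2,2): star map gives -2.38516; window check -0.4 ≤ -2.38516 < 0.2 is false → out
[5] lift (-1,-7): star map gives 0.34808; window check -0.4 ≤ 0.34808 < 0.2 is false → out
[6] lift (0,-4): star map gives 0.77033; window check -0.4 ≤ 0.77033 < 0.2 is false → out

2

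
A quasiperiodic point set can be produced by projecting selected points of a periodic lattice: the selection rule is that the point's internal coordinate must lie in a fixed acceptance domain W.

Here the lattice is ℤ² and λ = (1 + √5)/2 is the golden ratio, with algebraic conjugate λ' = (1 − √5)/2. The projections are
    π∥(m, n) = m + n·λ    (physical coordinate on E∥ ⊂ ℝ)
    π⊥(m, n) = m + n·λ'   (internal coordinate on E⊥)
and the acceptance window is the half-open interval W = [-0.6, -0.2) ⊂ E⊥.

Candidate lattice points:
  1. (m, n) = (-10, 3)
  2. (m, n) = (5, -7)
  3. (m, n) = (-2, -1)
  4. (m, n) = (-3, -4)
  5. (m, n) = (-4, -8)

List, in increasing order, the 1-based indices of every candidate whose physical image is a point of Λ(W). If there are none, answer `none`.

Compute λ' = (1−√5)/2 = -0.6180, so π⊥(m,n) = m -0.6180·n.
#1 (-10,3): internal coord -10 + (3)·λ' = -11.8541; -11.8541 ∉ [-0.6, -0.2) → out
#2 (5,-7): internal coord 5 + (-7)·λ' = +9.3262; +9.3262 ∉ [-0.6, -0.2) → out
#3 (-2,-1): internal coord -2 + (-1)·λ' = -1.3820; -1.3820 ∉ [-0.6, -0.2) → out
#4 (-3,-4): internal coord -3 + (-4)·λ' = -0.5279; -0.5279 ∈ [-0.6, -0.2) → IN Λ
#5 (-4,-8): internal coord -4 + (-8)·λ' = +0.9443; +0.9443 ∉ [-0.6, -0.2) → out

4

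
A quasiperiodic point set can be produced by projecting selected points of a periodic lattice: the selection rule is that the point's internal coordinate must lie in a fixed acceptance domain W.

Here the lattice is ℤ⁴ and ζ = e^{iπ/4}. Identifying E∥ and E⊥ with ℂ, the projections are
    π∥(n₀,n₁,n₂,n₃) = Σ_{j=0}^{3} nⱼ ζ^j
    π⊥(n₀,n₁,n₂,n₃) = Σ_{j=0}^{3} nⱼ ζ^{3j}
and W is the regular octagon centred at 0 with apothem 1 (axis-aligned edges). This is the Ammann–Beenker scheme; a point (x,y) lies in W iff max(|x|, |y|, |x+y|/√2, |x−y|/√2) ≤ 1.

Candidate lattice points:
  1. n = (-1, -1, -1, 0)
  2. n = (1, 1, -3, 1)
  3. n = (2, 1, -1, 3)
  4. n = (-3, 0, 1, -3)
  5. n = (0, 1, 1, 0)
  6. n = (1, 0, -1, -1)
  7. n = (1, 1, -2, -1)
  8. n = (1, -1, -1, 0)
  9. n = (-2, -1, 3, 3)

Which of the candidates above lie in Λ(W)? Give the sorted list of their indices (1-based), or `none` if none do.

Internal map: ζ^{3j} for j=0..3 gives (1,0), (−√2/2,√2/2), (0,−1), (√2/2,√2/2).
candidate 1: n = (-1, -1, -1, 0) → π⊥ ≈ (-0.292893, +0.292893); max(|x|,|y|,|x±y|/√2) = 0.414214 ≤ 1 ⇒ ∈ W
candidate 2: n = (1, 1, -3, 1) → π⊥ ≈ (+1.000000, +4.414214); max(|x|,|y|,|x±y|/√2) = 4.414214 > 1 ⇒ ∉ W
candidate 3: n = (2, 1, -1, 3) → π⊥ ≈ (+3.414214, +3.828427); max(|x|,|y|,|x±y|/√2) = 5.121320 > 1 ⇒ ∉ W
candidate 4: n = (-3, 0, 1, -3) → π⊥ ≈ (-5.121320, -3.121320); max(|x|,|y|,|x±y|/√2) = 5.828427 > 1 ⇒ ∉ W
candidate 5: n = (0, 1, 1, 0) → π⊥ ≈ (-0.707107, -0.292893); max(|x|,|y|,|x±y|/√2) = 0.707107 ≤ 1 ⇒ ∈ W
candidate 6: n = (1, 0, -1, -1) → π⊥ ≈ (+0.292893, +0.292893); max(|x|,|y|,|x±y|/√2) = 0.414214 ≤ 1 ⇒ ∈ W
candidate 7: n = (1, 1, -2, -1) → π⊥ ≈ (-0.414214, +2.000000); max(|x|,|y|,|x±y|/√2) = 2.000000 > 1 ⇒ ∉ W
candidate 8: n = (1, -1, -1, 0) → π⊥ ≈ (+1.707107, +0.292893); max(|x|,|y|,|x±y|/√2) = 1.707107 > 1 ⇒ ∉ W
candidate 9: n = (-2, -1, 3, 3) → π⊥ ≈ (+0.828427, -1.585786); max(|x|,|y|,|x±y|/√2) = 1.707107 > 1 ⇒ ∉ W

1, 5, 6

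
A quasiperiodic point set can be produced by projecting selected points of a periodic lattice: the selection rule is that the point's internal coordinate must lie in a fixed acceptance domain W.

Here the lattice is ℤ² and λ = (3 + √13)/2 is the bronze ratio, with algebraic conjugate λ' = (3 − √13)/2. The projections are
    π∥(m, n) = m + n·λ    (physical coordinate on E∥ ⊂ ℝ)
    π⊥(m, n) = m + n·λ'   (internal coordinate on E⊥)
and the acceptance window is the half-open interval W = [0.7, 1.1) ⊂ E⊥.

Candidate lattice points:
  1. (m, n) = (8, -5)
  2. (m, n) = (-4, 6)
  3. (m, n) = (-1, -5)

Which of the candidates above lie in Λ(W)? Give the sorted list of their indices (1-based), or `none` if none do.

Numerically λ ≈ 3.302776 and λ' = −1/λ ≈ -0.302776.
[1] lift (8,-5): star map gives 9.513878; window check 0.7 ≤ 9.513878 < 1.1 is false → out
[2] lift (-4,6): star map gives -5.816654; window check 0.7 ≤ -5.816654 < 1.1 is false → out
[3] lift (-1,-5): star map gives 0.513878; window check 0.7 ≤ 0.513878 < 1.1 is false → out

none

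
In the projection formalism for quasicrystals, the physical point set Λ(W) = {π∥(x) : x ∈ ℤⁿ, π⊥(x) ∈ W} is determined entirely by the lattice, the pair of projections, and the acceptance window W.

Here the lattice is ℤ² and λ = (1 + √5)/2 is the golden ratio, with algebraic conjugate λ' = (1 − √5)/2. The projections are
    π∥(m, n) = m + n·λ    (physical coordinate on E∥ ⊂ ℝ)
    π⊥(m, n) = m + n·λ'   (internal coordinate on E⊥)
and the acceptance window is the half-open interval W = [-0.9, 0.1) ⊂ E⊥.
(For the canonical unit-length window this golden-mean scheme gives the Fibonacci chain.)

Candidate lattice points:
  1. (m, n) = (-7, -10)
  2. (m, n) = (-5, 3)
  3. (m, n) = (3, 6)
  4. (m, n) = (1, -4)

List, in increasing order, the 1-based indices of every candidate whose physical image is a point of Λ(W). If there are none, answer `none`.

1, 3

λ' = (1−√5)/2 ≈ -0.61803.
#1 (-7,-10): internal coord -7 + (-10)·λ' = -0.81966; -0.81966 ∈ [-0.9, 0.1) → IN Λ
#2 (-5,3): internal coord -5 + (3)·λ' = -6.85410; -6.85410 ∉ [-0.9, 0.1) → out
#3 (3,6): internal coord 3 + (6)·λ' = -0.70820; -0.70820 ∈ [-0.9, 0.1) → IN Λ
#4 (1,-4): internal coord 1 + (-4)·λ' = +3.47214; +3.47214 ∉ [-0.9, 0.1) → out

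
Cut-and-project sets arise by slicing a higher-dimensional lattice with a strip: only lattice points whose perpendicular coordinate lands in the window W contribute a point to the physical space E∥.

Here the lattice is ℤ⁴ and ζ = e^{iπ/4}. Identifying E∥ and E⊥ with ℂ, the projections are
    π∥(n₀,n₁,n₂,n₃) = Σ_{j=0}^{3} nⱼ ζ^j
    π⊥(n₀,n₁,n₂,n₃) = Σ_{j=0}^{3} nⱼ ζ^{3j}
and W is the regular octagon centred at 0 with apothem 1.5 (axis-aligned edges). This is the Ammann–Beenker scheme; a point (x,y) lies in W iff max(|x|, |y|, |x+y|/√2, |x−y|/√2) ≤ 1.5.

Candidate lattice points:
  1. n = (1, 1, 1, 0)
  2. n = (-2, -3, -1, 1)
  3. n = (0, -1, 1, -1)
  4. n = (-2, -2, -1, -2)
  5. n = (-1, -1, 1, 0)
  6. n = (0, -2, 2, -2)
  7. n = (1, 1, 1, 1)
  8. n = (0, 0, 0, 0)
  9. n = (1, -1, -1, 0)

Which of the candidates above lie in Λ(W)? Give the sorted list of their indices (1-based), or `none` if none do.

π⊥(n) = n₀ + n₁ζ³ + n₂ζ⁶ + n₃ζ⁹ where ζ = e^{iπ/4}.
#1 (1, 1, 1, 0): internal (0.2929, -0.2929); octagon support 0.4142 vs apothem 1.5 → ∈ W
#2 (-2, -3, -1, 1): internal (0.8284, -0.4142); octagon support 0.8787 vs apothem 1.5 → ∈ W
#3 (0, -1, 1, -1): internal (0.0000, -2.4142); octagon support 2.4142 vs apothem 1.5 → ∉ W
#4 (-2, -2, -1, -2): internal (-2.0000, -1.8284); octagon support 2.7071 vs apothem 1.5 → ∉ W
#5 (-1, -1, 1, 0): internal (-0.2929, -1.7071); octagon support 1.7071 vs apothem 1.5 → ∉ W
#6 (0, -2, 2, -2): internal (0.0000, -4.8284); octagon support 4.8284 vs apothem 1.5 → ∉ W
#7 (1, 1, 1, 1): internal (1.0000, 0.4142); octagon support 1.0000 vs apothem 1.5 → ∈ W
#8 (0, 0, 0, 0): internal (0.0000, 0.0000); octagon support 0.0000 vs apothem 1.5 → ∈ W
#9 (1, -1, -1, 0): internal (1.7071, 0.2929); octagon support 1.7071 vs apothem 1.5 → ∉ W

1, 2, 7, 8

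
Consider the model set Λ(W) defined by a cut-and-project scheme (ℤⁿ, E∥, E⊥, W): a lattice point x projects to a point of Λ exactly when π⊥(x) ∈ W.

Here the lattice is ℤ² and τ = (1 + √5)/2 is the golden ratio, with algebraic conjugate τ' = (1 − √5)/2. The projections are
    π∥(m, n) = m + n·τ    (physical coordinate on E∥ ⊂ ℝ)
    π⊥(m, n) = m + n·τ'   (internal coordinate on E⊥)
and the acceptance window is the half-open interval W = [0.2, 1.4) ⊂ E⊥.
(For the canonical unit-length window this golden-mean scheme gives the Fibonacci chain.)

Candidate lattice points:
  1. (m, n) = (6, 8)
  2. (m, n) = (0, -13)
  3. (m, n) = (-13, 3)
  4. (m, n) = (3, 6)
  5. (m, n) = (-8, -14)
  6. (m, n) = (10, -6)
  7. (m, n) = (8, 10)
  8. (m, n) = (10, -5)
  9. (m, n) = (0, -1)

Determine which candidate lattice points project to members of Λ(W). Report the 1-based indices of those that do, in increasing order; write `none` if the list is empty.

1, 5, 9

Compute τ' = (1−√5)/2 = -0.618034, so π⊥(m,n) = m -0.618034·n.
candidate 1: (m,n)=(6,8) → π∥ = 6+8·τ ≈ 18.944272, π⊥ = 6+8·τ' ≈ 1.055728 ∈ [0.2, 1.4) ⇒ IN Λ
candidate 2: (m,n)=(0,-13) → π∥ = 0-13·τ ≈ -21.034442, π⊥ = 0-13·τ' ≈ 8.034442 ∉ [0.2, 1.4) ⇒ out
candidate 3: (m,n)=(-13,3) → π∥ = -13+3·τ ≈ -8.145898, π⊥ = -13+3·τ' ≈ -14.854102 ∉ [0.2, 1.4) ⇒ out
candidate 4: (m,n)=(3,6) → π∥ = 3+6·τ ≈ 12.708204, π⊥ = 3+6·τ' ≈ -0.708204 ∉ [0.2, 1.4) ⇒ out
candidate 5: (m,n)=(-8,-14) → π∥ = -8-14·τ ≈ -30.652476, π⊥ = -8-14·τ' ≈ 0.652476 ∈ [0.2, 1.4) ⇒ IN Λ
candidate 6: (m,n)=(10,-6) → π∥ = 10-6·τ ≈ 0.291796, π⊥ = 10-6·τ' ≈ 13.708204 ∉ [0.2, 1.4) ⇒ out
candidate 7: (m,n)=(8,10) → π∥ = 8+10·τ ≈ 24.180340, π⊥ = 8+10·τ' ≈ 1.819660 ∉ [0.2, 1.4) ⇒ out
candidate 8: (m,n)=(10,-5) → π∥ = 10-5·τ ≈ 1.909830, π⊥ = 10-5·τ' ≈ 13.090170 ∉ [0.2, 1.4) ⇒ out
candidate 9: (m,n)=(0,-1) → π∥ = 0-1·τ ≈ -1.618034, π⊥ = 0-1·τ' ≈ 0.618034 ∈ [0.2, 1.4) ⇒ IN Λ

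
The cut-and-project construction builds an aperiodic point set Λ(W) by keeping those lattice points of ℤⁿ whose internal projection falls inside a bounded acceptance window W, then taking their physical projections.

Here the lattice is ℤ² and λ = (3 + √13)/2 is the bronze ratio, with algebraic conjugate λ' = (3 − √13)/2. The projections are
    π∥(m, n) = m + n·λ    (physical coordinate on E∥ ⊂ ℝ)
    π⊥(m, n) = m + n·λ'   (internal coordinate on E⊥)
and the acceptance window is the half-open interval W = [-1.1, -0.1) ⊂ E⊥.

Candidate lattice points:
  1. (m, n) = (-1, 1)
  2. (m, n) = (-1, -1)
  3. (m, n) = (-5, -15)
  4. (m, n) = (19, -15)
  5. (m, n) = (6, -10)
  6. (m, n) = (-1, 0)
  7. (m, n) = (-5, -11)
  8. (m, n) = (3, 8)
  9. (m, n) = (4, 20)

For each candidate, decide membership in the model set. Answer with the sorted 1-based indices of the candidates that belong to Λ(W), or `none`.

2, 3, 6

Numerically λ ≈ 3.30278 and λ' = −1/λ ≈ -0.30278.
#1 (-1,1): internal coord -1 + (1)·λ' = -1.30278; -1.30278 ∉ [-1.1, -0.1) → out
#2 (-1,-1): internal coord -1 + (-1)·λ' = -0.69722; -0.69722 ∈ [-1.1, -0.1) → IN Λ
#3 (-5,-15): internal coord -5 + (-15)·λ' = -0.45837; -0.45837 ∈ [-1.1, -0.1) → IN Λ
#4 (19,-15): internal coord 19 + (-15)·λ' = +23.54163; +23.54163 ∉ [-1.1, -0.1) → out
#5 (6,-10): internal coord 6 + (-10)·λ' = +9.02776; +9.02776 ∉ [-1.1, -0.1) → out
#6 (-1,0): internal coord -1 + (0)·λ' = -1.00000; -1.00000 ∈ [-1.1, -0.1) → IN Λ
#7 (-5,-11): internal coord -5 + (-11)·λ' = -1.66947; -1.66947 ∉ [-1.1, -0.1) → out
#8 (3,8): internal coord 3 + (8)·λ' = +0.57779; +0.57779 ∉ [-1.1, -0.1) → out
#9 (4,20): internal coord 4 + (20)·λ' = -2.05551; -2.05551 ∉ [-1.1, -0.1) → out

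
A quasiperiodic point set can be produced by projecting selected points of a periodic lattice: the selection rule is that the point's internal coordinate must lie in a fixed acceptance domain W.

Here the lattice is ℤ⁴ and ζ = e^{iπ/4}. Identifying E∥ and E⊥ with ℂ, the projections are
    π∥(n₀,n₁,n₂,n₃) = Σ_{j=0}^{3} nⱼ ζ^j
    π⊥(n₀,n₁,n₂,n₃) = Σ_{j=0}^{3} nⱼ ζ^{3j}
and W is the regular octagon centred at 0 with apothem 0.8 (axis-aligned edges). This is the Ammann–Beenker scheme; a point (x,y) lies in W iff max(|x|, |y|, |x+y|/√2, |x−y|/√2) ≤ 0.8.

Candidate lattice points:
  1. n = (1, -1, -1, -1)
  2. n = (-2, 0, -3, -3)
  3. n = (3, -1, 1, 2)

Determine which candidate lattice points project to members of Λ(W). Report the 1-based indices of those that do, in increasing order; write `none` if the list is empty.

With ζ = e^{iπ/4} the internal vectors are ζ^0,ζ^3,ζ^6,ζ^9.
#1 (1, -1, -1, -1): internal (1.000000, -0.414214); octagon support 1.000000 vs apothem 0.8 → ∉ W
#2 (-2, 0, -3, -3): internal (-4.121320, 0.878680); octagon support 4.121320 vs apothem 0.8 → ∉ W
#3 (3, -1, 1, 2): internal (5.121320, -0.292893); octagon support 5.121320 vs apothem 0.8 → ∉ W

none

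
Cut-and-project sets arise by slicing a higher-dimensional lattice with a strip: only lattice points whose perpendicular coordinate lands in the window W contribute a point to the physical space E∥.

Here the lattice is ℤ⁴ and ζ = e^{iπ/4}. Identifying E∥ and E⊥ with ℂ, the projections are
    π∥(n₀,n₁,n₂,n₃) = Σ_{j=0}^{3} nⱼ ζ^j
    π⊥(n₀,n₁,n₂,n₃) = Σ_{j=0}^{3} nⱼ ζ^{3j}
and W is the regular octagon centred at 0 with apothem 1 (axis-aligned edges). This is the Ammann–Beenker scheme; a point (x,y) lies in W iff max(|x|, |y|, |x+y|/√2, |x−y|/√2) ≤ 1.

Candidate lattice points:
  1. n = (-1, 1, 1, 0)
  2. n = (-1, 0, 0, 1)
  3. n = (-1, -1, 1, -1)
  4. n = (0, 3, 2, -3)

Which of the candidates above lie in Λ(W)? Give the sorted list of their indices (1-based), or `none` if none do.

π⊥(n) = n₀ + n₁ζ³ + n₂ζ⁶ + n₃ζ⁹ where ζ = e^{iπ/4}.
candidate 1: n = (-1, 1, 1, 0) → π⊥ ≈ (-1.7071, -0.2929); max(|x|,|y|,|x±y|/√2) = 1.7071 > 1 ⇒ ∉ W
candidate 2: n = (-1, 0, 0, 1) → π⊥ ≈ (-0.2929, +0.7071); max(|x|,|y|,|x±y|/√2) = 0.7071 ≤ 1 ⇒ ∈ W
candidate 3: n = (-1, -1, 1, -1) → π⊥ ≈ (-1.0000, -2.4142); max(|x|,|y|,|x±y|/√2) = 2.4142 > 1 ⇒ ∉ W
candidate 4: n = (0, 3, 2, -3) → π⊥ ≈ (-4.2426, -2.0000); max(|x|,|y|,|x±y|/√2) = 4.4142 > 1 ⇒ ∉ W

2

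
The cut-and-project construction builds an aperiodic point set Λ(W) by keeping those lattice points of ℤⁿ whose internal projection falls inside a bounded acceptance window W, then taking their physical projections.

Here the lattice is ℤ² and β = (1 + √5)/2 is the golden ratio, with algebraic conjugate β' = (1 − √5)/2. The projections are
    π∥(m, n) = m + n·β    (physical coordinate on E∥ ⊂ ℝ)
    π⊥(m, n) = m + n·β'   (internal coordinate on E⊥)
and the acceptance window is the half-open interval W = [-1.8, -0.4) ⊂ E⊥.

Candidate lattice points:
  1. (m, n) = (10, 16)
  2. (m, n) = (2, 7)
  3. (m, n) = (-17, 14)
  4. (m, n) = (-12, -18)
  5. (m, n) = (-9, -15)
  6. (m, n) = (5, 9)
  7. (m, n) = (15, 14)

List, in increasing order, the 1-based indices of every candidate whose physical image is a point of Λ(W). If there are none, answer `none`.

4, 6

Compute β' = (1−√5)/2 = -0.618034, so π⊥(m,n) = m -0.618034·n.
candidate 1: (m,n)=(10,16) → π∥ = 10+16·β ≈ 35.888544, π⊥ = 10+16·β' ≈ 0.111456 ∉ [-1.8, -0.4) ⇒ out
candidate 2: (m,n)=(2,7) → π∥ = 2+7·β ≈ 13.326238, π⊥ = 2+7·β' ≈ -2.326238 ∉ [-1.8, -0.4) ⇒ out
candidate 3: (m,n)=(-17,14) → π∥ = -17+14·β ≈ 5.652476, π⊥ = -17+14·β' ≈ -25.652476 ∉ [-1.8, -0.4) ⇒ out
candidate 4: (m,n)=(-12,-18) → π∥ = -12-18·β ≈ -41.124612, π⊥ = -12-18·β' ≈ -0.875388 ∈ [-1.8, -0.4) ⇒ IN Λ
candidate 5: (m,n)=(-9,-15) → π∥ = -9-15·β ≈ -33.270510, π⊥ = -9-15·β' ≈ 0.270510 ∉ [-1.8, -0.4) ⇒ out
candidate 6: (m,n)=(5,9) → π∥ = 5+9·β ≈ 19.562306, π⊥ = 5+9·β' ≈ -0.562306 ∈ [-1.8, -0.4) ⇒ IN Λ
candidate 7: (m,n)=(15,14) → π∥ = 15+14·β ≈ 37.652476, π⊥ = 15+14·β' ≈ 6.347524 ∉ [-1.8, -0.4) ⇒ out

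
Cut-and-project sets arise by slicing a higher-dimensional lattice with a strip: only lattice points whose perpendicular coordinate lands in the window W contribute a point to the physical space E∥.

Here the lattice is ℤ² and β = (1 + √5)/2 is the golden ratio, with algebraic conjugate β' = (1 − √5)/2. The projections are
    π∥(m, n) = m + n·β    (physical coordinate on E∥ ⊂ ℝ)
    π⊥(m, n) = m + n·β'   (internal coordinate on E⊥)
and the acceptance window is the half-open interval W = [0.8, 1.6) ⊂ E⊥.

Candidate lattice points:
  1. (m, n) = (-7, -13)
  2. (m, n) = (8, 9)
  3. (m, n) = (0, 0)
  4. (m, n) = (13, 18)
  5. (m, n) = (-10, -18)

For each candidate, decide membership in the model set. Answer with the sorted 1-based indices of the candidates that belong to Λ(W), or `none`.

1, 5

β' = (1−√5)/2 ≈ -0.6180.
[1] lift (-7,-13): star map gives 1.0344; window check 0.8 ≤ 1.0344 < 1.6 is true → IN Λ
[2] lift (8,9): star map gives 2.4377; window check 0.8 ≤ 2.4377 < 1.6 is false → out
[3] lift (0,0): star map gives 0.0000; window check 0.8 ≤ 0.0000 < 1.6 is false → out
[4] lift (13,18): star map gives 1.8754; window check 0.8 ≤ 1.8754 < 1.6 is false → out
[5] lift (-10,-18): star map gives 1.1246; window check 0.8 ≤ 1.1246 < 1.6 is true → IN Λ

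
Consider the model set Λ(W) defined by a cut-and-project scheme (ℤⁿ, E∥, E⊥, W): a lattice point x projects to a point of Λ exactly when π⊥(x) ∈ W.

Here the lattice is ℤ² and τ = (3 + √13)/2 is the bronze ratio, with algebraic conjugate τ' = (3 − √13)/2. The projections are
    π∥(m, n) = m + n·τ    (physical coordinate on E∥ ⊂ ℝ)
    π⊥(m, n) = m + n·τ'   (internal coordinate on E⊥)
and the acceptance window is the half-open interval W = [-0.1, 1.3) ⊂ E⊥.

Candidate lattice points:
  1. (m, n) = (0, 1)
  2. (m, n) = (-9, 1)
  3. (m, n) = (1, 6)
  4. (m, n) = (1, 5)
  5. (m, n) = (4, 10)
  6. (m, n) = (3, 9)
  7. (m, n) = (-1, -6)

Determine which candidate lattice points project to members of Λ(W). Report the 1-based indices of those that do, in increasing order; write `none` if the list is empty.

Numerically τ ≈ 3.30278 and τ' = −1/τ ≈ -0.30278.
#1 (0,1): internal coord 0 + (1)·τ' = -0.30278; -0.30278 ∉ [-0.1, 1.3) → out
#2 (-9,1): internal coord -9 + (1)·τ' = -9.30278; -9.30278 ∉ [-0.1, 1.3) → out
#3 (1,6): internal coord 1 + (6)·τ' = -0.81665; -0.81665 ∉ [-0.1, 1.3) → out
#4 (1,5): internal coord 1 + (5)·τ' = -0.51388; -0.51388 ∉ [-0.1, 1.3) → out
#5 (4,10): internal coord 4 + (10)·τ' = +0.97224; +0.97224 ∈ [-0.1, 1.3) → IN Λ
#6 (3,9): internal coord 3 + (9)·τ' = +0.27502; +0.27502 ∈ [-0.1, 1.3) → IN Λ
#7 (-1,-6): internal coord -1 + (-6)·τ' = +0.81665; +0.81665 ∈ [-0.1, 1.3) → IN Λ

5, 6, 7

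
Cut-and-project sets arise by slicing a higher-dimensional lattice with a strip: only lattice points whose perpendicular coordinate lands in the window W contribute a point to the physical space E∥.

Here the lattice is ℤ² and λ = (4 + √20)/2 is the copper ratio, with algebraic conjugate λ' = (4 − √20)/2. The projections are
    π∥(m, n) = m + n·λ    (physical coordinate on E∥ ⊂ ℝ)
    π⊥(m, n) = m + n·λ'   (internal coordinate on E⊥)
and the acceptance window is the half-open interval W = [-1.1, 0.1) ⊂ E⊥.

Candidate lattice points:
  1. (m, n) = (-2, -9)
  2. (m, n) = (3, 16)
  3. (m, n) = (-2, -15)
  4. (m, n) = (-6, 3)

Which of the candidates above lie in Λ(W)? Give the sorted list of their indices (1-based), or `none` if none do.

Numerically λ ≈ 4.236068 and λ' = −1/λ ≈ -0.236068.
[1] lift (-2,-9): star map gives 0.124612; window check -1.1 ≤ 0.124612 < 0.1 is false → out
[2] lift (3,16): star map gives -0.777088; window check -1.1 ≤ -0.777088 < 0.1 is true → IN Λ
[3] lift (-2,-15): star map gives 1.541020; window check -1.1 ≤ 1.541020 < 0.1 is false → out
[4] lift (-6,3): star map gives -6.708204; window check -1.1 ≤ -6.708204 < 0.1 is false → out

2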